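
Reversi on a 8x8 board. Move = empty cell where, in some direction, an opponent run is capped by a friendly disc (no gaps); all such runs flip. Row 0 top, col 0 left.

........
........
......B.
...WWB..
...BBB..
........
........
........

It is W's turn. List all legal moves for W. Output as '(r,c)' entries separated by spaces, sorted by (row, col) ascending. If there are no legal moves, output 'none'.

Answer: (3,6) (5,2) (5,3) (5,4) (5,5) (5,6)

Derivation:
(1,5): no bracket -> illegal
(1,6): no bracket -> illegal
(1,7): no bracket -> illegal
(2,4): no bracket -> illegal
(2,5): no bracket -> illegal
(2,7): no bracket -> illegal
(3,2): no bracket -> illegal
(3,6): flips 1 -> legal
(3,7): no bracket -> illegal
(4,2): no bracket -> illegal
(4,6): no bracket -> illegal
(5,2): flips 1 -> legal
(5,3): flips 1 -> legal
(5,4): flips 1 -> legal
(5,5): flips 1 -> legal
(5,6): flips 1 -> legal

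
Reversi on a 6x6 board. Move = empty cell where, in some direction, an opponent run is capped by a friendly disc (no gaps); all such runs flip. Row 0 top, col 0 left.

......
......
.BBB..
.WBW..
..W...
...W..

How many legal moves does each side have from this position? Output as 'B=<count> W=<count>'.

Answer: B=7 W=3

Derivation:
-- B to move --
(2,0): no bracket -> illegal
(2,4): no bracket -> illegal
(3,0): flips 1 -> legal
(3,4): flips 1 -> legal
(4,0): flips 1 -> legal
(4,1): flips 1 -> legal
(4,3): flips 1 -> legal
(4,4): flips 1 -> legal
(5,1): no bracket -> illegal
(5,2): flips 1 -> legal
(5,4): no bracket -> illegal
B mobility = 7
-- W to move --
(1,0): no bracket -> illegal
(1,1): flips 2 -> legal
(1,2): flips 2 -> legal
(1,3): flips 2 -> legal
(1,4): no bracket -> illegal
(2,0): no bracket -> illegal
(2,4): no bracket -> illegal
(3,0): no bracket -> illegal
(3,4): no bracket -> illegal
(4,1): no bracket -> illegal
(4,3): no bracket -> illegal
W mobility = 3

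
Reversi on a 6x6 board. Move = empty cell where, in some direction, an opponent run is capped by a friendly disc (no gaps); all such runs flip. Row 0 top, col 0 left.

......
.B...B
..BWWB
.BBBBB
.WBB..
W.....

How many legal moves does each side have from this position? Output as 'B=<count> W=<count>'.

-- B to move --
(1,2): flips 1 -> legal
(1,3): flips 2 -> legal
(1,4): flips 2 -> legal
(3,0): no bracket -> illegal
(4,0): flips 1 -> legal
(5,1): flips 1 -> legal
(5,2): no bracket -> illegal
B mobility = 5
-- W to move --
(0,0): no bracket -> illegal
(0,1): no bracket -> illegal
(0,2): no bracket -> illegal
(0,4): no bracket -> illegal
(0,5): no bracket -> illegal
(1,0): no bracket -> illegal
(1,2): no bracket -> illegal
(1,3): no bracket -> illegal
(1,4): no bracket -> illegal
(2,0): no bracket -> illegal
(2,1): flips 2 -> legal
(3,0): no bracket -> illegal
(4,0): no bracket -> illegal
(4,4): flips 3 -> legal
(4,5): flips 1 -> legal
(5,1): flips 2 -> legal
(5,2): no bracket -> illegal
(5,3): flips 2 -> legal
(5,4): no bracket -> illegal
W mobility = 5

Answer: B=5 W=5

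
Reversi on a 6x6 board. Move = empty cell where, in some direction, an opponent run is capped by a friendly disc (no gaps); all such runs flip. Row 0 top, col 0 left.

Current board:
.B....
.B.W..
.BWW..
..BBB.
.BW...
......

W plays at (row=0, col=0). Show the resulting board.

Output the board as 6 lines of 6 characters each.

Answer: WB....
.W.W..
.BWW..
..BBB.
.BW...
......

Derivation:
Place W at (0,0); scan 8 dirs for brackets.
Dir NW: edge -> no flip
Dir N: edge -> no flip
Dir NE: edge -> no flip
Dir W: edge -> no flip
Dir E: opp run (0,1), next='.' -> no flip
Dir SW: edge -> no flip
Dir S: first cell '.' (not opp) -> no flip
Dir SE: opp run (1,1) capped by W -> flip
All flips: (1,1)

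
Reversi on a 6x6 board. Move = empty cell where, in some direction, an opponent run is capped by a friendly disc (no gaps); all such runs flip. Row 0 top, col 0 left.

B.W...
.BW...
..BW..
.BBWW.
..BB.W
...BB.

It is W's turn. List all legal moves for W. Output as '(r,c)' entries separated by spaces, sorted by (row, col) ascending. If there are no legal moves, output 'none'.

(0,1): no bracket -> illegal
(1,0): flips 1 -> legal
(1,3): no bracket -> illegal
(2,0): flips 1 -> legal
(2,1): flips 1 -> legal
(3,0): flips 2 -> legal
(4,0): no bracket -> illegal
(4,1): flips 1 -> legal
(4,4): no bracket -> illegal
(5,1): flips 1 -> legal
(5,2): flips 4 -> legal
(5,5): no bracket -> illegal

Answer: (1,0) (2,0) (2,1) (3,0) (4,1) (5,1) (5,2)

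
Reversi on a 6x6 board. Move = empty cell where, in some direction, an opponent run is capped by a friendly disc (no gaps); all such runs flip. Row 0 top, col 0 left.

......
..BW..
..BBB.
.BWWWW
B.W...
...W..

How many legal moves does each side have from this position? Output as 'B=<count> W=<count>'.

Answer: B=10 W=7

Derivation:
-- B to move --
(0,2): flips 1 -> legal
(0,3): flips 1 -> legal
(0,4): flips 1 -> legal
(1,4): flips 1 -> legal
(2,1): no bracket -> illegal
(2,5): no bracket -> illegal
(4,1): flips 1 -> legal
(4,3): flips 1 -> legal
(4,4): flips 2 -> legal
(4,5): flips 1 -> legal
(5,1): flips 2 -> legal
(5,2): flips 2 -> legal
(5,4): no bracket -> illegal
B mobility = 10
-- W to move --
(0,1): flips 2 -> legal
(0,2): flips 2 -> legal
(0,3): no bracket -> illegal
(1,1): flips 2 -> legal
(1,4): flips 2 -> legal
(1,5): flips 1 -> legal
(2,0): flips 1 -> legal
(2,1): no bracket -> illegal
(2,5): no bracket -> illegal
(3,0): flips 1 -> legal
(4,1): no bracket -> illegal
(5,0): no bracket -> illegal
(5,1): no bracket -> illegal
W mobility = 7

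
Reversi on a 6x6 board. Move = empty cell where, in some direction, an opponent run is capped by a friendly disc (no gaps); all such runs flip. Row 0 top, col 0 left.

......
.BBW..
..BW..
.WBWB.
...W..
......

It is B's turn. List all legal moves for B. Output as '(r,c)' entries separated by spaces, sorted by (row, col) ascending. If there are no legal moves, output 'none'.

Answer: (0,4) (1,4) (2,4) (3,0) (4,0) (4,4) (5,2) (5,4)

Derivation:
(0,2): no bracket -> illegal
(0,3): no bracket -> illegal
(0,4): flips 1 -> legal
(1,4): flips 2 -> legal
(2,0): no bracket -> illegal
(2,1): no bracket -> illegal
(2,4): flips 1 -> legal
(3,0): flips 1 -> legal
(4,0): flips 1 -> legal
(4,1): no bracket -> illegal
(4,2): no bracket -> illegal
(4,4): flips 1 -> legal
(5,2): flips 1 -> legal
(5,3): no bracket -> illegal
(5,4): flips 1 -> legal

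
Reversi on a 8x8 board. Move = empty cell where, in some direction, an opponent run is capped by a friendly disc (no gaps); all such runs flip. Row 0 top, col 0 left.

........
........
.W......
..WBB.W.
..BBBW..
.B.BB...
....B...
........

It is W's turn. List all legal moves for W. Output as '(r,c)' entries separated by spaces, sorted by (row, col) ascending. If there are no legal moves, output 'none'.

Answer: (2,3) (3,5) (4,1) (5,2) (6,3) (6,5)

Derivation:
(2,2): no bracket -> illegal
(2,3): flips 1 -> legal
(2,4): no bracket -> illegal
(2,5): no bracket -> illegal
(3,1): no bracket -> illegal
(3,5): flips 2 -> legal
(4,0): no bracket -> illegal
(4,1): flips 3 -> legal
(5,0): no bracket -> illegal
(5,2): flips 1 -> legal
(5,5): no bracket -> illegal
(6,0): no bracket -> illegal
(6,1): no bracket -> illegal
(6,2): no bracket -> illegal
(6,3): flips 1 -> legal
(6,5): flips 2 -> legal
(7,3): no bracket -> illegal
(7,4): no bracket -> illegal
(7,5): no bracket -> illegal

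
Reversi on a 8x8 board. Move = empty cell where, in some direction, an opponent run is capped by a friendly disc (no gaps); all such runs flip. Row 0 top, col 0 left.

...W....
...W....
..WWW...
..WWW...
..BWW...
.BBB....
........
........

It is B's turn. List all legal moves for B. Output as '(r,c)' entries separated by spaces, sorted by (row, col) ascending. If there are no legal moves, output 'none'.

(0,2): no bracket -> illegal
(0,4): no bracket -> illegal
(1,1): no bracket -> illegal
(1,2): flips 2 -> legal
(1,4): no bracket -> illegal
(1,5): flips 2 -> legal
(2,1): no bracket -> illegal
(2,5): flips 2 -> legal
(3,1): no bracket -> illegal
(3,5): flips 1 -> legal
(4,1): no bracket -> illegal
(4,5): flips 2 -> legal
(5,4): no bracket -> illegal
(5,5): no bracket -> illegal

Answer: (1,2) (1,5) (2,5) (3,5) (4,5)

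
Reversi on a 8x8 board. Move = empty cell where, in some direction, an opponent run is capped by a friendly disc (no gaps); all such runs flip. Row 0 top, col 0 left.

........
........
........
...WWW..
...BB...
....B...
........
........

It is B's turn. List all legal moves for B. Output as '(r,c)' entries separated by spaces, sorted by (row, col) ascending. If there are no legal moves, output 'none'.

(2,2): flips 1 -> legal
(2,3): flips 1 -> legal
(2,4): flips 1 -> legal
(2,5): flips 1 -> legal
(2,6): flips 1 -> legal
(3,2): no bracket -> illegal
(3,6): no bracket -> illegal
(4,2): no bracket -> illegal
(4,5): no bracket -> illegal
(4,6): no bracket -> illegal

Answer: (2,2) (2,3) (2,4) (2,5) (2,6)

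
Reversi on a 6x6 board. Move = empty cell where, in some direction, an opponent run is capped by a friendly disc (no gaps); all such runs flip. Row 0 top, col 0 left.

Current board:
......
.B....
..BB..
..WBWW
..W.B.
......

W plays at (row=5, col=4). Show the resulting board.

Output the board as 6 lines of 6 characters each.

Answer: ......
.B....
..BB..
..WBWW
..W.W.
....W.

Derivation:
Place W at (5,4); scan 8 dirs for brackets.
Dir NW: first cell '.' (not opp) -> no flip
Dir N: opp run (4,4) capped by W -> flip
Dir NE: first cell '.' (not opp) -> no flip
Dir W: first cell '.' (not opp) -> no flip
Dir E: first cell '.' (not opp) -> no flip
Dir SW: edge -> no flip
Dir S: edge -> no flip
Dir SE: edge -> no flip
All flips: (4,4)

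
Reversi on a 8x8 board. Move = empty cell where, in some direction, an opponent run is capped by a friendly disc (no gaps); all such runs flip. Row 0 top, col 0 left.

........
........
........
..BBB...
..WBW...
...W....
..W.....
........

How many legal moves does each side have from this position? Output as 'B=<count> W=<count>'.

-- B to move --
(3,1): no bracket -> illegal
(3,5): no bracket -> illegal
(4,1): flips 1 -> legal
(4,5): flips 1 -> legal
(5,1): flips 1 -> legal
(5,2): flips 1 -> legal
(5,4): flips 1 -> legal
(5,5): flips 1 -> legal
(6,1): no bracket -> illegal
(6,3): flips 1 -> legal
(6,4): no bracket -> illegal
(7,1): no bracket -> illegal
(7,2): no bracket -> illegal
(7,3): no bracket -> illegal
B mobility = 7
-- W to move --
(2,1): no bracket -> illegal
(2,2): flips 2 -> legal
(2,3): flips 2 -> legal
(2,4): flips 2 -> legal
(2,5): no bracket -> illegal
(3,1): no bracket -> illegal
(3,5): no bracket -> illegal
(4,1): no bracket -> illegal
(4,5): no bracket -> illegal
(5,2): no bracket -> illegal
(5,4): no bracket -> illegal
W mobility = 3

Answer: B=7 W=3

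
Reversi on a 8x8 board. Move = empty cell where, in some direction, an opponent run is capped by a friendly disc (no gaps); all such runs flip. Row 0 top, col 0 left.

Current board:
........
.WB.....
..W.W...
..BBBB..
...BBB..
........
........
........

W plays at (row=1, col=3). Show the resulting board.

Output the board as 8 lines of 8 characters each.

Place W at (1,3); scan 8 dirs for brackets.
Dir NW: first cell '.' (not opp) -> no flip
Dir N: first cell '.' (not opp) -> no flip
Dir NE: first cell '.' (not opp) -> no flip
Dir W: opp run (1,2) capped by W -> flip
Dir E: first cell '.' (not opp) -> no flip
Dir SW: first cell 'W' (not opp) -> no flip
Dir S: first cell '.' (not opp) -> no flip
Dir SE: first cell 'W' (not opp) -> no flip
All flips: (1,2)

Answer: ........
.WWW....
..W.W...
..BBBB..
...BBB..
........
........
........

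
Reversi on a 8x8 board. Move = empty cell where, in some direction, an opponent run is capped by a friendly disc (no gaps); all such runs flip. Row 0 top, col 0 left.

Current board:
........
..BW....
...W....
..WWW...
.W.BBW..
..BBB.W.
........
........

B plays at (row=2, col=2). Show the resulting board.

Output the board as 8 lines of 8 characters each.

Answer: ........
..BW....
..BW....
..WBW...
.W.BBW..
..BBB.W.
........
........

Derivation:
Place B at (2,2); scan 8 dirs for brackets.
Dir NW: first cell '.' (not opp) -> no flip
Dir N: first cell 'B' (not opp) -> no flip
Dir NE: opp run (1,3), next='.' -> no flip
Dir W: first cell '.' (not opp) -> no flip
Dir E: opp run (2,3), next='.' -> no flip
Dir SW: first cell '.' (not opp) -> no flip
Dir S: opp run (3,2), next='.' -> no flip
Dir SE: opp run (3,3) capped by B -> flip
All flips: (3,3)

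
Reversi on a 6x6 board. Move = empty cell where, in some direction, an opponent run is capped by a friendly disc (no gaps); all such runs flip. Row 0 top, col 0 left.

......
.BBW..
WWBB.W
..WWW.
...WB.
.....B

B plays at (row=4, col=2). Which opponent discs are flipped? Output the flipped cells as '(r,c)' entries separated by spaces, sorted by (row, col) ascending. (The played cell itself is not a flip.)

Answer: (3,2) (4,3)

Derivation:
Dir NW: first cell '.' (not opp) -> no flip
Dir N: opp run (3,2) capped by B -> flip
Dir NE: opp run (3,3), next='.' -> no flip
Dir W: first cell '.' (not opp) -> no flip
Dir E: opp run (4,3) capped by B -> flip
Dir SW: first cell '.' (not opp) -> no flip
Dir S: first cell '.' (not opp) -> no flip
Dir SE: first cell '.' (not opp) -> no flip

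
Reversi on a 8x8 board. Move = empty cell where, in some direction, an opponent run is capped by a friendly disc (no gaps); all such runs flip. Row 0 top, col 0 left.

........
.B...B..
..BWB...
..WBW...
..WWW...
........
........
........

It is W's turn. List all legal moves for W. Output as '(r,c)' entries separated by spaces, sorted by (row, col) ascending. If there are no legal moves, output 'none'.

Answer: (0,0) (0,6) (1,2) (1,4) (2,1) (2,5)

Derivation:
(0,0): flips 3 -> legal
(0,1): no bracket -> illegal
(0,2): no bracket -> illegal
(0,4): no bracket -> illegal
(0,5): no bracket -> illegal
(0,6): flips 3 -> legal
(1,0): no bracket -> illegal
(1,2): flips 1 -> legal
(1,3): no bracket -> illegal
(1,4): flips 1 -> legal
(1,6): no bracket -> illegal
(2,0): no bracket -> illegal
(2,1): flips 1 -> legal
(2,5): flips 1 -> legal
(2,6): no bracket -> illegal
(3,1): no bracket -> illegal
(3,5): no bracket -> illegal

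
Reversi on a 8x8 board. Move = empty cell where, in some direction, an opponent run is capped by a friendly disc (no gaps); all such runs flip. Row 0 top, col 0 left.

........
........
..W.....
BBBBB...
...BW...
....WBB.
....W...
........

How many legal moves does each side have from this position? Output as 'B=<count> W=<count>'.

-- B to move --
(1,1): flips 1 -> legal
(1,2): flips 1 -> legal
(1,3): flips 1 -> legal
(2,1): no bracket -> illegal
(2,3): no bracket -> illegal
(3,5): no bracket -> illegal
(4,5): flips 1 -> legal
(5,3): flips 1 -> legal
(6,3): no bracket -> illegal
(6,5): flips 1 -> legal
(7,3): flips 1 -> legal
(7,4): flips 3 -> legal
(7,5): no bracket -> illegal
B mobility = 8
-- W to move --
(2,0): no bracket -> illegal
(2,1): flips 2 -> legal
(2,3): no bracket -> illegal
(2,4): flips 1 -> legal
(2,5): no bracket -> illegal
(3,5): no bracket -> illegal
(4,0): flips 1 -> legal
(4,1): no bracket -> illegal
(4,2): flips 2 -> legal
(4,5): no bracket -> illegal
(4,6): flips 1 -> legal
(4,7): no bracket -> illegal
(5,2): no bracket -> illegal
(5,3): no bracket -> illegal
(5,7): flips 2 -> legal
(6,5): no bracket -> illegal
(6,6): flips 1 -> legal
(6,7): no bracket -> illegal
W mobility = 7

Answer: B=8 W=7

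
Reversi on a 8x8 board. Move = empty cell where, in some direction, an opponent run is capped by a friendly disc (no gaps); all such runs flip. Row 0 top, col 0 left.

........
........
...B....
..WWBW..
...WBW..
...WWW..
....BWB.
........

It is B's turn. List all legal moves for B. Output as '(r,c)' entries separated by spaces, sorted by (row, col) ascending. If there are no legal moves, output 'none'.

Answer: (2,2) (2,6) (3,1) (3,6) (4,1) (4,2) (4,6) (5,2) (5,6) (6,2) (6,3)

Derivation:
(2,1): no bracket -> illegal
(2,2): flips 1 -> legal
(2,4): no bracket -> illegal
(2,5): no bracket -> illegal
(2,6): flips 1 -> legal
(3,1): flips 2 -> legal
(3,6): flips 1 -> legal
(4,1): flips 1 -> legal
(4,2): flips 2 -> legal
(4,6): flips 2 -> legal
(5,2): flips 1 -> legal
(5,6): flips 1 -> legal
(6,2): flips 1 -> legal
(6,3): flips 3 -> legal
(7,4): no bracket -> illegal
(7,5): no bracket -> illegal
(7,6): no bracket -> illegal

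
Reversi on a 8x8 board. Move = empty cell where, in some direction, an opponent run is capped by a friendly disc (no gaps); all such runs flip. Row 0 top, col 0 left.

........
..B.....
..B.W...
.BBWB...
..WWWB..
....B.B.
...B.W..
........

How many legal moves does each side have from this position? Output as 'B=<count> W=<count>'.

Answer: B=7 W=10

Derivation:
-- B to move --
(1,3): no bracket -> illegal
(1,4): flips 1 -> legal
(1,5): no bracket -> illegal
(2,3): no bracket -> illegal
(2,5): no bracket -> illegal
(3,5): no bracket -> illegal
(4,1): flips 3 -> legal
(5,1): no bracket -> illegal
(5,2): flips 2 -> legal
(5,3): flips 1 -> legal
(5,5): flips 2 -> legal
(6,4): no bracket -> illegal
(6,6): no bracket -> illegal
(7,4): flips 1 -> legal
(7,5): no bracket -> illegal
(7,6): flips 1 -> legal
B mobility = 7
-- W to move --
(0,1): no bracket -> illegal
(0,2): flips 3 -> legal
(0,3): no bracket -> illegal
(1,1): flips 1 -> legal
(1,3): no bracket -> illegal
(2,0): flips 1 -> legal
(2,1): flips 1 -> legal
(2,3): no bracket -> illegal
(2,5): flips 1 -> legal
(3,0): flips 2 -> legal
(3,5): flips 1 -> legal
(3,6): no bracket -> illegal
(4,0): no bracket -> illegal
(4,1): no bracket -> illegal
(4,6): flips 1 -> legal
(4,7): flips 1 -> legal
(5,2): no bracket -> illegal
(5,3): no bracket -> illegal
(5,5): no bracket -> illegal
(5,7): no bracket -> illegal
(6,2): no bracket -> illegal
(6,4): flips 1 -> legal
(6,6): no bracket -> illegal
(6,7): no bracket -> illegal
(7,2): no bracket -> illegal
(7,3): no bracket -> illegal
(7,4): no bracket -> illegal
W mobility = 10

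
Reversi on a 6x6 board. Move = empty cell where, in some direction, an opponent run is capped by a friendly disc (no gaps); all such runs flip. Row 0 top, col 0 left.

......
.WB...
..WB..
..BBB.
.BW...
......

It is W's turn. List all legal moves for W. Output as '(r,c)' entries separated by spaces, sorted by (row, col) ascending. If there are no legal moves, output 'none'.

(0,1): no bracket -> illegal
(0,2): flips 1 -> legal
(0,3): no bracket -> illegal
(1,3): flips 1 -> legal
(1,4): no bracket -> illegal
(2,1): no bracket -> illegal
(2,4): flips 2 -> legal
(2,5): no bracket -> illegal
(3,0): no bracket -> illegal
(3,1): no bracket -> illegal
(3,5): no bracket -> illegal
(4,0): flips 1 -> legal
(4,3): no bracket -> illegal
(4,4): flips 1 -> legal
(4,5): no bracket -> illegal
(5,0): no bracket -> illegal
(5,1): no bracket -> illegal
(5,2): no bracket -> illegal

Answer: (0,2) (1,3) (2,4) (4,0) (4,4)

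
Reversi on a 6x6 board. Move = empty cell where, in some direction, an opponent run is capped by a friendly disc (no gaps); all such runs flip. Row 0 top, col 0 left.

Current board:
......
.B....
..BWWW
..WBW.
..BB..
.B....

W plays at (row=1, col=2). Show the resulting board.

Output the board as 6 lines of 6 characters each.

Place W at (1,2); scan 8 dirs for brackets.
Dir NW: first cell '.' (not opp) -> no flip
Dir N: first cell '.' (not opp) -> no flip
Dir NE: first cell '.' (not opp) -> no flip
Dir W: opp run (1,1), next='.' -> no flip
Dir E: first cell '.' (not opp) -> no flip
Dir SW: first cell '.' (not opp) -> no flip
Dir S: opp run (2,2) capped by W -> flip
Dir SE: first cell 'W' (not opp) -> no flip
All flips: (2,2)

Answer: ......
.BW...
..WWWW
..WBW.
..BB..
.B....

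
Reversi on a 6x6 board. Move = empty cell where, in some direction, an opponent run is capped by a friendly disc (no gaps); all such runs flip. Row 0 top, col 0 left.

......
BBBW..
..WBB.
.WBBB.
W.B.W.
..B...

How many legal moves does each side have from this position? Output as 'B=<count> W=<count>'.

-- B to move --
(0,2): flips 1 -> legal
(0,3): flips 1 -> legal
(0,4): no bracket -> illegal
(1,4): flips 1 -> legal
(2,0): flips 1 -> legal
(2,1): flips 1 -> legal
(3,0): flips 1 -> legal
(3,5): no bracket -> illegal
(4,1): no bracket -> illegal
(4,3): no bracket -> illegal
(4,5): no bracket -> illegal
(5,0): no bracket -> illegal
(5,1): no bracket -> illegal
(5,3): no bracket -> illegal
(5,4): flips 1 -> legal
(5,5): flips 1 -> legal
B mobility = 8
-- W to move --
(0,0): flips 1 -> legal
(0,1): no bracket -> illegal
(0,2): flips 1 -> legal
(0,3): no bracket -> illegal
(1,4): flips 2 -> legal
(1,5): no bracket -> illegal
(2,0): no bracket -> illegal
(2,1): no bracket -> illegal
(2,5): flips 2 -> legal
(3,5): flips 4 -> legal
(4,1): no bracket -> illegal
(4,3): flips 2 -> legal
(4,5): no bracket -> illegal
(5,1): no bracket -> illegal
(5,3): flips 1 -> legal
W mobility = 7

Answer: B=8 W=7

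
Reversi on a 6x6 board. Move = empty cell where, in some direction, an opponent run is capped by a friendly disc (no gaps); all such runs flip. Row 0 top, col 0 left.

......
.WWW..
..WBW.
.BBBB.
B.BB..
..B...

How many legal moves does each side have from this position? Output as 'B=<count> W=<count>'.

Answer: B=9 W=4

Derivation:
-- B to move --
(0,0): flips 2 -> legal
(0,1): flips 1 -> legal
(0,2): flips 2 -> legal
(0,3): flips 1 -> legal
(0,4): flips 2 -> legal
(1,0): no bracket -> illegal
(1,4): flips 1 -> legal
(1,5): flips 1 -> legal
(2,0): no bracket -> illegal
(2,1): flips 1 -> legal
(2,5): flips 1 -> legal
(3,5): no bracket -> illegal
B mobility = 9
-- W to move --
(1,4): no bracket -> illegal
(2,0): no bracket -> illegal
(2,1): no bracket -> illegal
(2,5): no bracket -> illegal
(3,0): no bracket -> illegal
(3,5): no bracket -> illegal
(4,1): no bracket -> illegal
(4,4): flips 2 -> legal
(4,5): flips 2 -> legal
(5,0): no bracket -> illegal
(5,1): flips 2 -> legal
(5,3): flips 3 -> legal
(5,4): no bracket -> illegal
W mobility = 4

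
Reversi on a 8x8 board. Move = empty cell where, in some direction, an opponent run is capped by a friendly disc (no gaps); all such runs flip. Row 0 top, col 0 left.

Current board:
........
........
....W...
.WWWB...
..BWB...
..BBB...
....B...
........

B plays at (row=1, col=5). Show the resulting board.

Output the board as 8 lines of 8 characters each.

Place B at (1,5); scan 8 dirs for brackets.
Dir NW: first cell '.' (not opp) -> no flip
Dir N: first cell '.' (not opp) -> no flip
Dir NE: first cell '.' (not opp) -> no flip
Dir W: first cell '.' (not opp) -> no flip
Dir E: first cell '.' (not opp) -> no flip
Dir SW: opp run (2,4) (3,3) capped by B -> flip
Dir S: first cell '.' (not opp) -> no flip
Dir SE: first cell '.' (not opp) -> no flip
All flips: (2,4) (3,3)

Answer: ........
.....B..
....B...
.WWBB...
..BWB...
..BBB...
....B...
........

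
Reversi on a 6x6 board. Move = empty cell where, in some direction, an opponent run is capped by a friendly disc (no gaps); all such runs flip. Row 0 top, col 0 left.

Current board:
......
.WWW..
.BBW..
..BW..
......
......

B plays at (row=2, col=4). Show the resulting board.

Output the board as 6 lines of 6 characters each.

Answer: ......
.WWW..
.BBBB.
..BW..
......
......

Derivation:
Place B at (2,4); scan 8 dirs for brackets.
Dir NW: opp run (1,3), next='.' -> no flip
Dir N: first cell '.' (not opp) -> no flip
Dir NE: first cell '.' (not opp) -> no flip
Dir W: opp run (2,3) capped by B -> flip
Dir E: first cell '.' (not opp) -> no flip
Dir SW: opp run (3,3), next='.' -> no flip
Dir S: first cell '.' (not opp) -> no flip
Dir SE: first cell '.' (not opp) -> no flip
All flips: (2,3)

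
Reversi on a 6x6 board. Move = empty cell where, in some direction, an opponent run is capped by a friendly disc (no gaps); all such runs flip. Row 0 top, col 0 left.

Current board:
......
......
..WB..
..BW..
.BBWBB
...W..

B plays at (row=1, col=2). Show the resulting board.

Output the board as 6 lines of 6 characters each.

Answer: ......
..B...
..BB..
..BW..
.BBWBB
...W..

Derivation:
Place B at (1,2); scan 8 dirs for brackets.
Dir NW: first cell '.' (not opp) -> no flip
Dir N: first cell '.' (not opp) -> no flip
Dir NE: first cell '.' (not opp) -> no flip
Dir W: first cell '.' (not opp) -> no flip
Dir E: first cell '.' (not opp) -> no flip
Dir SW: first cell '.' (not opp) -> no flip
Dir S: opp run (2,2) capped by B -> flip
Dir SE: first cell 'B' (not opp) -> no flip
All flips: (2,2)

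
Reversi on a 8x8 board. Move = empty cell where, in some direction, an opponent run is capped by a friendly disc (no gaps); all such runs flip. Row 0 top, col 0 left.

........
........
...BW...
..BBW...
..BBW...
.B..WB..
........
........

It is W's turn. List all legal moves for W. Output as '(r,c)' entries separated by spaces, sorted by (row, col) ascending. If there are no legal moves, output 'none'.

(1,2): flips 1 -> legal
(1,3): no bracket -> illegal
(1,4): no bracket -> illegal
(2,1): flips 2 -> legal
(2,2): flips 2 -> legal
(3,1): flips 2 -> legal
(4,0): no bracket -> illegal
(4,1): flips 2 -> legal
(4,5): no bracket -> illegal
(4,6): no bracket -> illegal
(5,0): no bracket -> illegal
(5,2): flips 1 -> legal
(5,3): no bracket -> illegal
(5,6): flips 1 -> legal
(6,0): flips 3 -> legal
(6,1): no bracket -> illegal
(6,2): no bracket -> illegal
(6,4): no bracket -> illegal
(6,5): no bracket -> illegal
(6,6): flips 1 -> legal

Answer: (1,2) (2,1) (2,2) (3,1) (4,1) (5,2) (5,6) (6,0) (6,6)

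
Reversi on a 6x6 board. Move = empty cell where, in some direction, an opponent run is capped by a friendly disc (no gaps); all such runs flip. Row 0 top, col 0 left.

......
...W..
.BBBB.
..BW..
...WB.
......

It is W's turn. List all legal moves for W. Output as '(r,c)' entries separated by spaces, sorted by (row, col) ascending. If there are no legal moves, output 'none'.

Answer: (1,0) (1,1) (1,5) (3,1) (3,5) (4,5) (5,5)

Derivation:
(1,0): flips 2 -> legal
(1,1): flips 1 -> legal
(1,2): no bracket -> illegal
(1,4): no bracket -> illegal
(1,5): flips 1 -> legal
(2,0): no bracket -> illegal
(2,5): no bracket -> illegal
(3,0): no bracket -> illegal
(3,1): flips 2 -> legal
(3,4): no bracket -> illegal
(3,5): flips 1 -> legal
(4,1): no bracket -> illegal
(4,2): no bracket -> illegal
(4,5): flips 1 -> legal
(5,3): no bracket -> illegal
(5,4): no bracket -> illegal
(5,5): flips 1 -> legal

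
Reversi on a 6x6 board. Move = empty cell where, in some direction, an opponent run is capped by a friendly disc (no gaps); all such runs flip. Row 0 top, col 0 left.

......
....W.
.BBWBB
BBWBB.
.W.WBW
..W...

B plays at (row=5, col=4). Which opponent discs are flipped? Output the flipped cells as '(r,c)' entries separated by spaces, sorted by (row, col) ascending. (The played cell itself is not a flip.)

Dir NW: opp run (4,3) (3,2) capped by B -> flip
Dir N: first cell 'B' (not opp) -> no flip
Dir NE: opp run (4,5), next=edge -> no flip
Dir W: first cell '.' (not opp) -> no flip
Dir E: first cell '.' (not opp) -> no flip
Dir SW: edge -> no flip
Dir S: edge -> no flip
Dir SE: edge -> no flip

Answer: (3,2) (4,3)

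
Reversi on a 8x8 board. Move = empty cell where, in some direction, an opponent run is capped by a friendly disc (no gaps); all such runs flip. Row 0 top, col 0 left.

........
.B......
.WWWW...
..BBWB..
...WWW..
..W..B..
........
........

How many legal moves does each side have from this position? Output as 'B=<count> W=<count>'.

Answer: B=8 W=11

Derivation:
-- B to move --
(1,0): flips 1 -> legal
(1,2): flips 1 -> legal
(1,3): flips 2 -> legal
(1,4): flips 1 -> legal
(1,5): flips 1 -> legal
(2,0): no bracket -> illegal
(2,5): no bracket -> illegal
(3,0): no bracket -> illegal
(3,1): flips 1 -> legal
(3,6): no bracket -> illegal
(4,1): no bracket -> illegal
(4,2): no bracket -> illegal
(4,6): no bracket -> illegal
(5,1): no bracket -> illegal
(5,3): flips 2 -> legal
(5,4): flips 1 -> legal
(5,6): no bracket -> illegal
(6,1): no bracket -> illegal
(6,2): no bracket -> illegal
(6,3): no bracket -> illegal
B mobility = 8
-- W to move --
(0,0): flips 1 -> legal
(0,1): flips 1 -> legal
(0,2): no bracket -> illegal
(1,0): no bracket -> illegal
(1,2): no bracket -> illegal
(2,0): no bracket -> illegal
(2,5): flips 1 -> legal
(2,6): flips 1 -> legal
(3,1): flips 2 -> legal
(3,6): flips 1 -> legal
(4,1): flips 1 -> legal
(4,2): flips 2 -> legal
(4,6): flips 1 -> legal
(5,4): no bracket -> illegal
(5,6): no bracket -> illegal
(6,4): no bracket -> illegal
(6,5): flips 1 -> legal
(6,6): flips 1 -> legal
W mobility = 11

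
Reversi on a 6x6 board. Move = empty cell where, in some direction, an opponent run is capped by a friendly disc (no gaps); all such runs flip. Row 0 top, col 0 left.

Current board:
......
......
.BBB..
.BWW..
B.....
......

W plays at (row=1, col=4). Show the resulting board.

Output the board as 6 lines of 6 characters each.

Answer: ......
....W.
.BBW..
.BWW..
B.....
......

Derivation:
Place W at (1,4); scan 8 dirs for brackets.
Dir NW: first cell '.' (not opp) -> no flip
Dir N: first cell '.' (not opp) -> no flip
Dir NE: first cell '.' (not opp) -> no flip
Dir W: first cell '.' (not opp) -> no flip
Dir E: first cell '.' (not opp) -> no flip
Dir SW: opp run (2,3) capped by W -> flip
Dir S: first cell '.' (not opp) -> no flip
Dir SE: first cell '.' (not opp) -> no flip
All flips: (2,3)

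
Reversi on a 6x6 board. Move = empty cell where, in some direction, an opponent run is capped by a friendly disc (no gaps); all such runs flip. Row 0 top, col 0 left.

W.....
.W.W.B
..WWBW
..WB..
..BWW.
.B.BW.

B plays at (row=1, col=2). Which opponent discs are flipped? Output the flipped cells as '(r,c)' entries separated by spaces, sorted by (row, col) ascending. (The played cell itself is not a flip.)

Answer: (2,2) (3,2)

Derivation:
Dir NW: first cell '.' (not opp) -> no flip
Dir N: first cell '.' (not opp) -> no flip
Dir NE: first cell '.' (not opp) -> no flip
Dir W: opp run (1,1), next='.' -> no flip
Dir E: opp run (1,3), next='.' -> no flip
Dir SW: first cell '.' (not opp) -> no flip
Dir S: opp run (2,2) (3,2) capped by B -> flip
Dir SE: opp run (2,3), next='.' -> no flip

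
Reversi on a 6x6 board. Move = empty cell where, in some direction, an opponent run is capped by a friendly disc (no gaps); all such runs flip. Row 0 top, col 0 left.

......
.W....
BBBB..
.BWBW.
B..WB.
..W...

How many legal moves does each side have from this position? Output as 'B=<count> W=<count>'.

Answer: B=10 W=9

Derivation:
-- B to move --
(0,0): flips 1 -> legal
(0,1): flips 1 -> legal
(0,2): flips 1 -> legal
(1,0): no bracket -> illegal
(1,2): no bracket -> illegal
(2,4): flips 1 -> legal
(2,5): no bracket -> illegal
(3,5): flips 1 -> legal
(4,1): flips 1 -> legal
(4,2): flips 2 -> legal
(4,5): flips 1 -> legal
(5,1): no bracket -> illegal
(5,3): flips 1 -> legal
(5,4): flips 2 -> legal
B mobility = 10
-- W to move --
(1,0): flips 1 -> legal
(1,2): flips 2 -> legal
(1,3): flips 2 -> legal
(1,4): flips 1 -> legal
(2,4): no bracket -> illegal
(3,0): flips 1 -> legal
(3,5): no bracket -> illegal
(4,1): flips 2 -> legal
(4,2): no bracket -> illegal
(4,5): flips 1 -> legal
(5,0): no bracket -> illegal
(5,1): no bracket -> illegal
(5,3): no bracket -> illegal
(5,4): flips 1 -> legal
(5,5): flips 3 -> legal
W mobility = 9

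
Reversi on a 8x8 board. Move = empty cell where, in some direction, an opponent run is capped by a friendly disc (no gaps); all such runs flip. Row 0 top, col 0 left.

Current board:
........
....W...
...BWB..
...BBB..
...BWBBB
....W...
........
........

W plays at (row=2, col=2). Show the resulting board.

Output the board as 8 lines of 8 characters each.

Place W at (2,2); scan 8 dirs for brackets.
Dir NW: first cell '.' (not opp) -> no flip
Dir N: first cell '.' (not opp) -> no flip
Dir NE: first cell '.' (not opp) -> no flip
Dir W: first cell '.' (not opp) -> no flip
Dir E: opp run (2,3) capped by W -> flip
Dir SW: first cell '.' (not opp) -> no flip
Dir S: first cell '.' (not opp) -> no flip
Dir SE: opp run (3,3) capped by W -> flip
All flips: (2,3) (3,3)

Answer: ........
....W...
..WWWB..
...WBB..
...BWBBB
....W...
........
........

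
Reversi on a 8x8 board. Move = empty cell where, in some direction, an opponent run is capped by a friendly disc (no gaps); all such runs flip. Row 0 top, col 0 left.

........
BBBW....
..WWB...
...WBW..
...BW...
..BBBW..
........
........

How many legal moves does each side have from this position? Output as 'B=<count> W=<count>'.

-- B to move --
(0,2): flips 1 -> legal
(0,3): flips 3 -> legal
(0,4): no bracket -> illegal
(1,4): flips 1 -> legal
(2,1): flips 2 -> legal
(2,5): no bracket -> illegal
(2,6): flips 2 -> legal
(3,1): no bracket -> illegal
(3,2): flips 2 -> legal
(3,6): flips 1 -> legal
(4,2): flips 1 -> legal
(4,5): flips 1 -> legal
(4,6): flips 1 -> legal
(5,6): flips 1 -> legal
(6,4): no bracket -> illegal
(6,5): no bracket -> illegal
(6,6): flips 4 -> legal
B mobility = 12
-- W to move --
(0,0): flips 1 -> legal
(0,1): flips 1 -> legal
(0,2): flips 1 -> legal
(0,3): no bracket -> illegal
(1,4): flips 2 -> legal
(1,5): flips 1 -> legal
(2,0): no bracket -> illegal
(2,1): no bracket -> illegal
(2,5): flips 1 -> legal
(3,2): no bracket -> illegal
(4,1): no bracket -> illegal
(4,2): flips 1 -> legal
(4,5): flips 1 -> legal
(5,1): flips 3 -> legal
(6,1): no bracket -> illegal
(6,2): flips 1 -> legal
(6,3): flips 2 -> legal
(6,4): flips 1 -> legal
(6,5): no bracket -> illegal
W mobility = 12

Answer: B=12 W=12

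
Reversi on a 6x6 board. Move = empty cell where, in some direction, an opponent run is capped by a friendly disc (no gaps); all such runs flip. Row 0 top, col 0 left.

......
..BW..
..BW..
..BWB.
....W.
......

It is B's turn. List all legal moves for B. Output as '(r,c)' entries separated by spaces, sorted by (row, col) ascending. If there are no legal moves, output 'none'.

(0,2): no bracket -> illegal
(0,3): no bracket -> illegal
(0,4): flips 1 -> legal
(1,4): flips 2 -> legal
(2,4): flips 1 -> legal
(3,5): no bracket -> illegal
(4,2): no bracket -> illegal
(4,3): no bracket -> illegal
(4,5): no bracket -> illegal
(5,3): no bracket -> illegal
(5,4): flips 1 -> legal
(5,5): flips 2 -> legal

Answer: (0,4) (1,4) (2,4) (5,4) (5,5)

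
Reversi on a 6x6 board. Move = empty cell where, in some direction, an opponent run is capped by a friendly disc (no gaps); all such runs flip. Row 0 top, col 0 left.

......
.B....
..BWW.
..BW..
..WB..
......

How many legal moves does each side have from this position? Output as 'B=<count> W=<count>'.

Answer: B=7 W=7

Derivation:
-- B to move --
(1,2): no bracket -> illegal
(1,3): flips 2 -> legal
(1,4): flips 1 -> legal
(1,5): no bracket -> illegal
(2,5): flips 2 -> legal
(3,1): no bracket -> illegal
(3,4): flips 1 -> legal
(3,5): no bracket -> illegal
(4,1): flips 1 -> legal
(4,4): flips 1 -> legal
(5,1): no bracket -> illegal
(5,2): flips 1 -> legal
(5,3): no bracket -> illegal
B mobility = 7
-- W to move --
(0,0): flips 2 -> legal
(0,1): no bracket -> illegal
(0,2): no bracket -> illegal
(1,0): no bracket -> illegal
(1,2): flips 2 -> legal
(1,3): no bracket -> illegal
(2,0): no bracket -> illegal
(2,1): flips 1 -> legal
(3,1): flips 1 -> legal
(3,4): no bracket -> illegal
(4,1): flips 1 -> legal
(4,4): flips 1 -> legal
(5,2): no bracket -> illegal
(5,3): flips 1 -> legal
(5,4): no bracket -> illegal
W mobility = 7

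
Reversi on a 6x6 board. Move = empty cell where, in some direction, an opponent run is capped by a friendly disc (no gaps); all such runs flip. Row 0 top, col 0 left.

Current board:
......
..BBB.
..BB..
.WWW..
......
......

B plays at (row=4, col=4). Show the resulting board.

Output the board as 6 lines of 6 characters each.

Place B at (4,4); scan 8 dirs for brackets.
Dir NW: opp run (3,3) capped by B -> flip
Dir N: first cell '.' (not opp) -> no flip
Dir NE: first cell '.' (not opp) -> no flip
Dir W: first cell '.' (not opp) -> no flip
Dir E: first cell '.' (not opp) -> no flip
Dir SW: first cell '.' (not opp) -> no flip
Dir S: first cell '.' (not opp) -> no flip
Dir SE: first cell '.' (not opp) -> no flip
All flips: (3,3)

Answer: ......
..BBB.
..BB..
.WWB..
....B.
......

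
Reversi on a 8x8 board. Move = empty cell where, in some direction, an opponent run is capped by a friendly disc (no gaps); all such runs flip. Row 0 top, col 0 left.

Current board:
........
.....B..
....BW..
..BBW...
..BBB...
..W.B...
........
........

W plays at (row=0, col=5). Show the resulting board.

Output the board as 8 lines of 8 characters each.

Answer: .....W..
.....W..
....BW..
..BBW...
..BBB...
..W.B...
........
........

Derivation:
Place W at (0,5); scan 8 dirs for brackets.
Dir NW: edge -> no flip
Dir N: edge -> no flip
Dir NE: edge -> no flip
Dir W: first cell '.' (not opp) -> no flip
Dir E: first cell '.' (not opp) -> no flip
Dir SW: first cell '.' (not opp) -> no flip
Dir S: opp run (1,5) capped by W -> flip
Dir SE: first cell '.' (not opp) -> no flip
All flips: (1,5)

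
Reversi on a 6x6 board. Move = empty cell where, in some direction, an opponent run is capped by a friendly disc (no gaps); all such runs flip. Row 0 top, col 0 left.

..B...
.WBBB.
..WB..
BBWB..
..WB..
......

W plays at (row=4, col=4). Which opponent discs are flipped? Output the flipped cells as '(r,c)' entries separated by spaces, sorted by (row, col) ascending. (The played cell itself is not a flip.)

Dir NW: opp run (3,3) capped by W -> flip
Dir N: first cell '.' (not opp) -> no flip
Dir NE: first cell '.' (not opp) -> no flip
Dir W: opp run (4,3) capped by W -> flip
Dir E: first cell '.' (not opp) -> no flip
Dir SW: first cell '.' (not opp) -> no flip
Dir S: first cell '.' (not opp) -> no flip
Dir SE: first cell '.' (not opp) -> no flip

Answer: (3,3) (4,3)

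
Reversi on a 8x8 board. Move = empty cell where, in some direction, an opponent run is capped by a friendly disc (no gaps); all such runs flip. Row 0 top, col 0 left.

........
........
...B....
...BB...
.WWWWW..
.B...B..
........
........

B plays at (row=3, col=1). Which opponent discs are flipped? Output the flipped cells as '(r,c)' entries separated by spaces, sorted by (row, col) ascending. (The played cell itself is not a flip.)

Answer: (4,1)

Derivation:
Dir NW: first cell '.' (not opp) -> no flip
Dir N: first cell '.' (not opp) -> no flip
Dir NE: first cell '.' (not opp) -> no flip
Dir W: first cell '.' (not opp) -> no flip
Dir E: first cell '.' (not opp) -> no flip
Dir SW: first cell '.' (not opp) -> no flip
Dir S: opp run (4,1) capped by B -> flip
Dir SE: opp run (4,2), next='.' -> no flip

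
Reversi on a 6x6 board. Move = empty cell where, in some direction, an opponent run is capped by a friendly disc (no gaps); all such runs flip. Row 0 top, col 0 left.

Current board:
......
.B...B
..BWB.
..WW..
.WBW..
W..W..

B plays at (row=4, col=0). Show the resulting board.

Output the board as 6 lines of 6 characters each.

Answer: ......
.B...B
..BWB.
..WW..
BBBW..
W..W..

Derivation:
Place B at (4,0); scan 8 dirs for brackets.
Dir NW: edge -> no flip
Dir N: first cell '.' (not opp) -> no flip
Dir NE: first cell '.' (not opp) -> no flip
Dir W: edge -> no flip
Dir E: opp run (4,1) capped by B -> flip
Dir SW: edge -> no flip
Dir S: opp run (5,0), next=edge -> no flip
Dir SE: first cell '.' (not opp) -> no flip
All flips: (4,1)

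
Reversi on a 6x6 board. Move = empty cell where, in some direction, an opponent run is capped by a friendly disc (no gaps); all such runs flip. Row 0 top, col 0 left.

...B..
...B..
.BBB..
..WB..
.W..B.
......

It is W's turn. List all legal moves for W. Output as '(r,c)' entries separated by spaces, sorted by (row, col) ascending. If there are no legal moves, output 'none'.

(0,2): no bracket -> illegal
(0,4): no bracket -> illegal
(1,0): flips 1 -> legal
(1,1): no bracket -> illegal
(1,2): flips 1 -> legal
(1,4): flips 1 -> legal
(2,0): no bracket -> illegal
(2,4): no bracket -> illegal
(3,0): no bracket -> illegal
(3,1): no bracket -> illegal
(3,4): flips 1 -> legal
(3,5): no bracket -> illegal
(4,2): no bracket -> illegal
(4,3): no bracket -> illegal
(4,5): no bracket -> illegal
(5,3): no bracket -> illegal
(5,4): no bracket -> illegal
(5,5): no bracket -> illegal

Answer: (1,0) (1,2) (1,4) (3,4)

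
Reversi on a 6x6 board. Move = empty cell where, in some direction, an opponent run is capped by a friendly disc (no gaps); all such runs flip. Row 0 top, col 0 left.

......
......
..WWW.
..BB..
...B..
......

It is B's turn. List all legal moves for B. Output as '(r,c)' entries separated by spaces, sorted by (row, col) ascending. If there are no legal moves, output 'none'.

Answer: (1,1) (1,2) (1,3) (1,4) (1,5)

Derivation:
(1,1): flips 1 -> legal
(1,2): flips 1 -> legal
(1,3): flips 1 -> legal
(1,4): flips 1 -> legal
(1,5): flips 1 -> legal
(2,1): no bracket -> illegal
(2,5): no bracket -> illegal
(3,1): no bracket -> illegal
(3,4): no bracket -> illegal
(3,5): no bracket -> illegal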